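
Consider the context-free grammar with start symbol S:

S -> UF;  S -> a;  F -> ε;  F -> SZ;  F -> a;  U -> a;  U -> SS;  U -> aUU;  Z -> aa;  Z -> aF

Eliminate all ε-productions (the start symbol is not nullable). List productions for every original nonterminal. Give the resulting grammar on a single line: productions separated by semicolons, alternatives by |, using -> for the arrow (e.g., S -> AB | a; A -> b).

Nullable set: {F}.
S -> UF: F nullable, giving U | UF.
Drop F -> ε.
Z -> aF: F nullable, giving a | aF.
Unchanged (no nullable symbols): S -> a; F -> SZ; F -> a; U -> SS; U -> a; U -> aUU; Z -> aa.

S -> U | a | UF; F -> a | SZ; U -> a | SS | aUU; Z -> a | aF | aa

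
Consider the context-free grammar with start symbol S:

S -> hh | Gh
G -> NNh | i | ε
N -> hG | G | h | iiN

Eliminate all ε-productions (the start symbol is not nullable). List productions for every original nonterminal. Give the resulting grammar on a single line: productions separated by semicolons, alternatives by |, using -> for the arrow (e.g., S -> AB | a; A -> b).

S -> h | Gh | hh; G -> h | i | Nh | NNh; N -> G | h | hG | ii | iiN

Nullable set: {G, N}.
S -> Gh: G nullable, giving Gh | h.
Drop G -> ε.
G -> NNh: N, N nullable, giving NNh | Nh | h.
N -> G: G nullable, giving G.
N -> hG: G nullable, giving h | hG.
N -> iiN: N nullable, giving ii | iiN.
Unchanged (no nullable symbols): S -> hh; G -> i; N -> h.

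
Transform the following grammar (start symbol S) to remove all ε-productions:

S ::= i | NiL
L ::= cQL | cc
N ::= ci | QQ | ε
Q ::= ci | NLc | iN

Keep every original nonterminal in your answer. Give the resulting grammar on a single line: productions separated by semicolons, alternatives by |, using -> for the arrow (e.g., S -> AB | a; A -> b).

S -> i | iL | NiL; L -> cc | cQL; N -> QQ | ci; Q -> i | Lc | ci | iN | NLc

Nullable set: {N}.
S -> NiL: N nullable, giving NiL | iL.
Drop N -> ε.
Q -> NLc: N nullable, giving Lc | NLc.
Q -> iN: N nullable, giving i | iN.
Unchanged (no nullable symbols): S -> i; L -> cQL; L -> cc; N -> QQ; N -> ci; Q -> ci.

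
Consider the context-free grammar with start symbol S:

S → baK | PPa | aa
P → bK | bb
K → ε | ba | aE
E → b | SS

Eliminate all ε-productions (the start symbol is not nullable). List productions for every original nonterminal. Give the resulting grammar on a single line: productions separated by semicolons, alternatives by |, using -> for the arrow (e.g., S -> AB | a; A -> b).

Nullable set: {K}.
S -> baK: K nullable, giving ba | baK.
Drop K -> ε.
P -> bK: K nullable, giving b | bK.
Unchanged (no nullable symbols): S -> PPa; S -> aa; E -> SS; E -> b; K -> aE; K -> ba; P -> bb.

S -> aa | ba | PPa | baK; E -> b | SS; K -> aE | ba; P -> b | bK | bb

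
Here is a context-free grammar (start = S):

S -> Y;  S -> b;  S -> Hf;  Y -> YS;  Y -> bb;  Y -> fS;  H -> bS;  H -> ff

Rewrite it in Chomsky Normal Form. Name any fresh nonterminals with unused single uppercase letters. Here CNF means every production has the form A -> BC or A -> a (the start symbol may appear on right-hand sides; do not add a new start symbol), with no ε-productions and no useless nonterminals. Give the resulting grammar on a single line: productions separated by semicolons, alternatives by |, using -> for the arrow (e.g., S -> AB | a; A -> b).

S -> b | AA | BS | HB | YS; A -> b; B -> f; H -> AS | BB; Y -> AA | BS | YS

No ε-productions.
After unit-elimination: S -> b | Hf | YS | bb | fS; H -> bS | ff; Y -> YS | bb | fS.
TERM: introduce A -> b, B -> f and substitute in every rule of length ≥2.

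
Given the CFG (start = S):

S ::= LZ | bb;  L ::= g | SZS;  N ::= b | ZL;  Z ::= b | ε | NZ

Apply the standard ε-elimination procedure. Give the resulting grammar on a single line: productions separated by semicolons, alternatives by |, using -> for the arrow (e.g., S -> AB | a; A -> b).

Nullable set: {Z}.
S -> LZ: Z nullable, giving L | LZ.
L -> SZS: Z nullable, giving SS | SZS.
N -> ZL: Z nullable, giving L | ZL.
Drop Z -> ε.
Z -> NZ: Z nullable, giving N | NZ.
Unchanged (no nullable symbols): S -> bb; L -> g; N -> b; Z -> b.

S -> L | LZ | bb; L -> g | SS | SZS; N -> L | b | ZL; Z -> N | b | NZ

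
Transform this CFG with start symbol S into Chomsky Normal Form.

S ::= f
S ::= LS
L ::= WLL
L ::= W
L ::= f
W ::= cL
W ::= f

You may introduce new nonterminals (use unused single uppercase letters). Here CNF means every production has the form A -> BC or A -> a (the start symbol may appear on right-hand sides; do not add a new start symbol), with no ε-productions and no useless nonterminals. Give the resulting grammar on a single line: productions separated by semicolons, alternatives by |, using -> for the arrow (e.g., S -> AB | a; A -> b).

No ε-productions.
After unit-elimination: S -> f | LS; L -> f | cL | WLL; W -> f | cL.
TERM: introduce A -> c and substitute in every rule of length ≥2.
BIN: L -> WLL becomes L -> WB, B -> LL.

S -> f | LS; A -> c; B -> LL; L -> f | AL | WB; W -> f | AL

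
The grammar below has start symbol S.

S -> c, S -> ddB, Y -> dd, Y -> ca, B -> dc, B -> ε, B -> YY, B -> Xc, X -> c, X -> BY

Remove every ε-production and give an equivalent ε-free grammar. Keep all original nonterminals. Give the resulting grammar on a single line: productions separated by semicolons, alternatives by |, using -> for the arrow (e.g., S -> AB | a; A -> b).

S -> c | dd | ddB; B -> Xc | YY | dc; X -> Y | c | BY; Y -> ca | dd

Nullable set: {B}.
S -> ddB: B nullable, giving dd | ddB.
Drop B -> ε.
X -> BY: B nullable, giving BY | Y.
Unchanged (no nullable symbols): S -> c; B -> Xc; B -> YY; B -> dc; X -> c; Y -> ca; Y -> dd.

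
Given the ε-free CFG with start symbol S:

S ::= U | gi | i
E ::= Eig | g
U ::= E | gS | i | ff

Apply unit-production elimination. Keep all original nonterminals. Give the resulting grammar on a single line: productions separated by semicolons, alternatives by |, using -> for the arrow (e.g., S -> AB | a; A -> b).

S -> g | i | ff | gS | gi | Eig; E -> g | Eig; U -> g | i | ff | gS | Eig

Unit productions: S->U, U->E.
Unit pairs (A ⇒* B via units): (S,E), (S,U), (U,E).
S: inherits non-unit rules of {E, S, U} → Eig | ff | g | gS | gi | i.
E: inherits non-unit rules of {E} → Eig | g.
U: inherits non-unit rules of {E, U} → Eig | ff | g | gS | i.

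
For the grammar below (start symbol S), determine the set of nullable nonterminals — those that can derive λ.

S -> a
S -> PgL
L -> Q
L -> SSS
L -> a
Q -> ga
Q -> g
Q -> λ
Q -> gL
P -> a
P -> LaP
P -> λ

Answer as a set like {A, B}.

{L, P, Q}

Directly nullable (have an ε-rule): {P, Q}.
L is nullable via L -> Q (every symbol on the right is already known nullable).
Not nullable: S — each has a terminal in every rule's right-hand side or depends on a non-nullable symbol.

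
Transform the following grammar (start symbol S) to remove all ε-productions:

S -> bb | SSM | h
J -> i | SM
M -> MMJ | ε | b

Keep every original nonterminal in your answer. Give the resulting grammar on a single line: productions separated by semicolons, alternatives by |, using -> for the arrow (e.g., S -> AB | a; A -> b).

S -> h | SS | bb | SSM; J -> S | i | SM; M -> J | b | MJ | MMJ

Nullable set: {M}.
S -> SSM: M nullable, giving SS | SSM.
J -> SM: M nullable, giving S | SM.
Drop M -> ε.
M -> MMJ: M, M nullable, giving J | MJ | MMJ.
Unchanged (no nullable symbols): S -> bb; S -> h; J -> i; M -> b.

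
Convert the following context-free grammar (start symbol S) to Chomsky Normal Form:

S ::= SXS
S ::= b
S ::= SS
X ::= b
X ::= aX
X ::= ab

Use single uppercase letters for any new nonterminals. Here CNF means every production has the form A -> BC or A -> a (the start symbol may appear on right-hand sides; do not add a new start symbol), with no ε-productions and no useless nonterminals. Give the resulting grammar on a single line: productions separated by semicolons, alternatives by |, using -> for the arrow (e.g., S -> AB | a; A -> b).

No ε-productions.
No unit productions to eliminate.
TERM: introduce A -> a, B -> b and substitute in every rule of length ≥2.
BIN: S -> SXS becomes S -> SC, C -> XS.

S -> b | SC | SS; A -> a; B -> b; C -> XS; X -> b | AB | AX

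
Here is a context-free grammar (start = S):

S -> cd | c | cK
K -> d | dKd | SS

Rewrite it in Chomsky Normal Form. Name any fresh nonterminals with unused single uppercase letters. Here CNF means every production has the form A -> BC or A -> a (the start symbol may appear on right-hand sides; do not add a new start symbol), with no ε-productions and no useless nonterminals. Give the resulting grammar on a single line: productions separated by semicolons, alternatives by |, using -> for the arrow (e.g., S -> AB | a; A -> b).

No ε-productions.
No unit productions to eliminate.
TERM: introduce B -> c, A -> d and substitute in every rule of length ≥2.
BIN: K -> AKA becomes K -> AC, C -> KA.

S -> c | BA | BK; A -> d; B -> c; C -> KA; K -> d | AC | SS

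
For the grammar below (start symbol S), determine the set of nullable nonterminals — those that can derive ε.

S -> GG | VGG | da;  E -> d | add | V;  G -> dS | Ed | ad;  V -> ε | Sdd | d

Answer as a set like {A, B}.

{E, V}

Directly nullable (have an ε-rule): {V}.
E is nullable via E -> V (every symbol on the right is already known nullable).
Not nullable: G, S — each has a terminal in every rule's right-hand side or depends on a non-nullable symbol.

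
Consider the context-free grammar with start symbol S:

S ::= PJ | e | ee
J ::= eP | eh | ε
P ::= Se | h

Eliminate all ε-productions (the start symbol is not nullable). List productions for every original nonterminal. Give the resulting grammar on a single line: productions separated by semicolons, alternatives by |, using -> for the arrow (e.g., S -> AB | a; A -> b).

Nullable set: {J}.
S -> PJ: J nullable, giving P | PJ.
Drop J -> ε.
Unchanged (no nullable symbols): S -> e; S -> ee; J -> eP; J -> eh; P -> Se; P -> h.

S -> P | e | PJ | ee; J -> eP | eh; P -> h | Se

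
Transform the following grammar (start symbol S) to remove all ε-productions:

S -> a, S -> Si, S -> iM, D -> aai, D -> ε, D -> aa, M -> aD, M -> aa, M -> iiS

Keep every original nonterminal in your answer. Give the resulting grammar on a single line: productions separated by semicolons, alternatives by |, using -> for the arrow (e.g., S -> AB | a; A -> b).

Nullable set: {D}.
Drop D -> ε.
M -> aD: D nullable, giving a | aD.
Unchanged (no nullable symbols): S -> Si; S -> a; S -> iM; D -> aa; D -> aai; M -> aa; M -> iiS.

S -> a | Si | iM; D -> aa | aai; M -> a | aD | aa | iiS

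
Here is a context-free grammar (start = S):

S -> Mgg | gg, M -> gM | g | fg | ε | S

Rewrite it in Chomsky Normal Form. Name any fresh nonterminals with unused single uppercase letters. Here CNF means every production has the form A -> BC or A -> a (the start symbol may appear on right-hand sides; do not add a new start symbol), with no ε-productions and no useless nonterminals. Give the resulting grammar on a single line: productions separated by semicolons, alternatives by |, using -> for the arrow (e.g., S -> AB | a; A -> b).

Nullable: {M}; after ε-elimination: S -> gg | Mgg; M -> S | g | fg | gM.
After unit-elimination: S -> gg | Mgg; M -> g | fg | gM | gg | Mgg.
TERM: introduce B -> f, A -> g and substitute in every rule of length ≥2.
BIN: M -> MAA becomes M -> MC, C -> AA; S -> MAA becomes S -> MD, D -> AA.

S -> AA | MD; A -> g; B -> f; C -> AA; D -> AA; M -> g | AA | AM | BA | MC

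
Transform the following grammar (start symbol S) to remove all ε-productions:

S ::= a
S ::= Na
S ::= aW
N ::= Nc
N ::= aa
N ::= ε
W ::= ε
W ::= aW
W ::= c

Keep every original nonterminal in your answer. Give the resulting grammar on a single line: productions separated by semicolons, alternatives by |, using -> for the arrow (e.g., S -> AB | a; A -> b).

Nullable set: {N, W}.
S -> Na: N nullable, giving Na | a.
S -> aW: W nullable, giving a | aW.
Drop N -> ε.
N -> Nc: N nullable, giving Nc | c.
Drop W -> ε.
W -> aW: W nullable, giving a | aW.
Unchanged (no nullable symbols): S -> a; N -> aa; W -> c.

S -> a | Na | aW; N -> c | Nc | aa; W -> a | c | aW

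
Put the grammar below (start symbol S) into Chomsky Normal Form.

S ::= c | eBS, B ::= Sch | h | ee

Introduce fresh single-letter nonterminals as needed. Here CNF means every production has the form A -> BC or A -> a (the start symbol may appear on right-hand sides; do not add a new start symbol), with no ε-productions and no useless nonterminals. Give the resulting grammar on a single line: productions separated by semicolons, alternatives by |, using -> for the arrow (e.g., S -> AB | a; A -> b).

No ε-productions.
No unit productions to eliminate.
TERM: introduce A -> c, D -> e, C -> h and substitute in every rule of length ≥2.
BIN: B -> SAC becomes B -> SE, E -> AC; S -> DBS becomes S -> DF, F -> BS.

S -> c | DF; A -> c; B -> h | DD | SE; C -> h; D -> e; E -> AC; F -> BS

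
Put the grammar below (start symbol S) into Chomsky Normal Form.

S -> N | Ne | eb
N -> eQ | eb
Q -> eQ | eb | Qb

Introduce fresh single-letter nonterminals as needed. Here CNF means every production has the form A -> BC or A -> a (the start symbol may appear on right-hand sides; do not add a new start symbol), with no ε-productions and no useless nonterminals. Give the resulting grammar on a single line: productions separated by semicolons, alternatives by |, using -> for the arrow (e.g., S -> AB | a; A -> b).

S -> AB | AQ | NA; A -> e; B -> b; N -> AB | AQ; Q -> AB | AQ | QB

No ε-productions.
After unit-elimination: S -> Ne | eQ | eb; N -> eQ | eb; Q -> Qb | eQ | eb.
TERM: introduce B -> b, A -> e and substitute in every rule of length ≥2.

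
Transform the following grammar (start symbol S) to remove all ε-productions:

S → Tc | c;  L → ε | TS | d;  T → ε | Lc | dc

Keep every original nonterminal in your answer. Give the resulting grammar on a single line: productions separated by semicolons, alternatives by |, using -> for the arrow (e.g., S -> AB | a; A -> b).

S -> c | Tc; L -> S | d | TS; T -> c | Lc | dc

Nullable set: {L, T}.
S -> Tc: T nullable, giving Tc | c.
Drop L -> ε.
L -> TS: T nullable, giving S | TS.
Drop T -> ε.
T -> Lc: L nullable, giving Lc | c.
Unchanged (no nullable symbols): S -> c; L -> d; T -> dc.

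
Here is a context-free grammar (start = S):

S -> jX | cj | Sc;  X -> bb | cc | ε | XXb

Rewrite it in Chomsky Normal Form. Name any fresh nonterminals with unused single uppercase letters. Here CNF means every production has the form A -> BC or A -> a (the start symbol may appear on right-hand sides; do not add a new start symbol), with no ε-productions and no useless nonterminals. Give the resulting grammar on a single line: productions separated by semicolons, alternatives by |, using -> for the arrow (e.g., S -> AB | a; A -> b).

Nullable: {X}; after ε-elimination: S -> j | Sc | cj | jX; X -> b | Xb | bb | cc | XXb.
No unit productions to eliminate.
TERM: introduce C -> b, A -> c, B -> j and substitute in every rule of length ≥2.
BIN: X -> XXC becomes X -> XD, D -> XC.

S -> j | AB | BX | SA; A -> c; B -> j; C -> b; D -> XC; X -> b | AA | CC | XC | XD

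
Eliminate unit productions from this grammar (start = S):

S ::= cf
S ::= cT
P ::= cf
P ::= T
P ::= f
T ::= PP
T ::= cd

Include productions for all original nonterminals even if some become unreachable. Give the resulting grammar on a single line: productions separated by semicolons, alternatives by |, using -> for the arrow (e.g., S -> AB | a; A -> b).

S -> cT | cf; P -> f | PP | cd | cf; T -> PP | cd

Unit productions: P->T.
Unit pairs (A ⇒* B via units): (P,T).
S: inherits non-unit rules of {S} → cT | cf.
P: inherits non-unit rules of {P, T} → PP | cd | cf | f.
T: inherits non-unit rules of {T} → PP | cd.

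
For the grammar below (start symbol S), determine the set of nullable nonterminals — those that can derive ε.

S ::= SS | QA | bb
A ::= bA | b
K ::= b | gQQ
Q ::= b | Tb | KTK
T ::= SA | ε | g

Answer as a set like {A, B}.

Directly nullable (have an ε-rule): {T}.
Not nullable: A, K, Q, S — each has a terminal in every rule's right-hand side or depends on a non-nullable symbol.

{T}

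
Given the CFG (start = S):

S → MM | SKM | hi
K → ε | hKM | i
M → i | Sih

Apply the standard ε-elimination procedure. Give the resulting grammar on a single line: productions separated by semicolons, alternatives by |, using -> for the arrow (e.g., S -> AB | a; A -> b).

Nullable set: {K}.
S -> SKM: K nullable, giving SKM | SM.
Drop K -> ε.
K -> hKM: K nullable, giving hKM | hM.
Unchanged (no nullable symbols): S -> MM; S -> hi; K -> i; M -> Sih; M -> i.

S -> MM | SM | hi | SKM; K -> i | hM | hKM; M -> i | Sih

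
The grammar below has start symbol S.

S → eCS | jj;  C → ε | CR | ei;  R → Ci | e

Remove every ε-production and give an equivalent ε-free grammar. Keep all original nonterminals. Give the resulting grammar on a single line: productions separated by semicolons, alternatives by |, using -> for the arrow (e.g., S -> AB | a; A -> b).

S -> eS | jj | eCS; C -> R | CR | ei; R -> e | i | Ci

Nullable set: {C}.
S -> eCS: C nullable, giving eCS | eS.
Drop C -> ε.
C -> CR: C nullable, giving CR | R.
R -> Ci: C nullable, giving Ci | i.
Unchanged (no nullable symbols): S -> jj; C -> ei; R -> e.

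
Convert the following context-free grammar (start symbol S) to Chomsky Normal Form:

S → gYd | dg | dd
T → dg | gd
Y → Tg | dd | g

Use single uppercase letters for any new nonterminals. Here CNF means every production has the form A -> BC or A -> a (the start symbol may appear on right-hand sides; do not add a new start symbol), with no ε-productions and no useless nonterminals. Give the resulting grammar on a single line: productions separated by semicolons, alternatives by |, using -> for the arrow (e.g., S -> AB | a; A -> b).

S -> AA | AB | BC; A -> d; B -> g; C -> YA; T -> AB | BA; Y -> g | AA | TB

No ε-productions.
No unit productions to eliminate.
TERM: introduce A -> d, B -> g and substitute in every rule of length ≥2.
BIN: S -> BYA becomes S -> BC, C -> YA.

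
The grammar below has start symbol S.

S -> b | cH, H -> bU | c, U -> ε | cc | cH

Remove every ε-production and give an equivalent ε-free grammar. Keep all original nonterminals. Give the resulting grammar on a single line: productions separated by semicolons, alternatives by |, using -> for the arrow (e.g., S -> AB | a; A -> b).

Nullable set: {U}.
H -> bU: U nullable, giving b | bU.
Drop U -> ε.
Unchanged (no nullable symbols): S -> b; S -> cH; H -> c; U -> cH; U -> cc.

S -> b | cH; H -> b | c | bU; U -> cH | cc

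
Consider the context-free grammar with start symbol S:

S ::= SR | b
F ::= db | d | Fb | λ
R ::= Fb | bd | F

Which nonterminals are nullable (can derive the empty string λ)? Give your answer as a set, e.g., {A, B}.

Directly nullable (have an ε-rule): {F}.
R is nullable via R -> F (every symbol on the right is already known nullable).
Not nullable: S — each has a terminal in every rule's right-hand side or depends on a non-nullable symbol.

{F, R}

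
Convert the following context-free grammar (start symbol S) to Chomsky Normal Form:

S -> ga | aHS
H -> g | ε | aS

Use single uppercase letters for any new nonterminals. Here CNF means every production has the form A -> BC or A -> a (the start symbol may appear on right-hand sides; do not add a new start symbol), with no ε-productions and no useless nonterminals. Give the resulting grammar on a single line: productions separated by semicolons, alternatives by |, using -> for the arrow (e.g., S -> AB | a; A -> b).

Nullable: {H}; after ε-elimination: S -> aS | ga | aHS; H -> g | aS.
No unit productions to eliminate.
TERM: introduce A -> a, B -> g and substitute in every rule of length ≥2.
BIN: S -> AHS becomes S -> AC, C -> HS.

S -> AC | AS | BA; A -> a; B -> g; C -> HS; H -> g | AS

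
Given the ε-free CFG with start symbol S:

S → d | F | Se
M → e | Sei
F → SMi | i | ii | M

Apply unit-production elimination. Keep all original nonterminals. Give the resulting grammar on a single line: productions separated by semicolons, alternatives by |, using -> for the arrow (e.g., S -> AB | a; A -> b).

Unit productions: F->M, S->F.
Unit pairs (A ⇒* B via units): (F,M), (S,F), (S,M).
S: inherits non-unit rules of {F, M, S} → SMi | Se | Sei | d | e | i | ii.
F: inherits non-unit rules of {F, M} → SMi | Sei | e | i | ii.
M: inherits non-unit rules of {M} → Sei | e.

S -> d | e | i | Se | ii | SMi | Sei; F -> e | i | ii | SMi | Sei; M -> e | Sei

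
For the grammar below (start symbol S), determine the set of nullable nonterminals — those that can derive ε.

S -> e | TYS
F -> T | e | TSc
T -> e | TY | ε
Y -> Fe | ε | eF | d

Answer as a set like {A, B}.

Directly nullable (have an ε-rule): {T, Y}.
F is nullable via F -> T (every symbol on the right is already known nullable).
Not nullable: S — each has a terminal in every rule's right-hand side or depends on a non-nullable symbol.

{F, T, Y}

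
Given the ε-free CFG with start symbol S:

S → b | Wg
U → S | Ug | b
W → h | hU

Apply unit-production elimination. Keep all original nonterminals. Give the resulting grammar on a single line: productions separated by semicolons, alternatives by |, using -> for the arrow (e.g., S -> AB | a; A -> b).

S -> b | Wg; U -> b | Ug | Wg; W -> h | hU

Unit productions: U->S.
Unit pairs (A ⇒* B via units): (U,S).
S: inherits non-unit rules of {S} → Wg | b.
U: inherits non-unit rules of {S, U} → Ug | Wg | b.
W: inherits non-unit rules of {W} → h | hU.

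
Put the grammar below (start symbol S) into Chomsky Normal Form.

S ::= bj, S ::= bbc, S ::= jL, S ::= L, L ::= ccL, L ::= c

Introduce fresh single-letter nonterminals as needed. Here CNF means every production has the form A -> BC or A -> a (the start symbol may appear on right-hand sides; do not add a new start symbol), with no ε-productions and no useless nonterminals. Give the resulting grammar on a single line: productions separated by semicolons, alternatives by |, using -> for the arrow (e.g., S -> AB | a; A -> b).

No ε-productions.
After unit-elimination: S -> c | bj | jL | bbc | ccL; L -> c | ccL.
TERM: introduce B -> b, A -> c, C -> j and substitute in every rule of length ≥2.
BIN: L -> AAL becomes L -> AD, D -> AL; S -> AAL becomes S -> AE, E -> AL; S -> BBA becomes S -> BF, F -> BA.

S -> c | AE | BC | BF | CL; A -> c; B -> b; C -> j; D -> AL; E -> AL; F -> BA; L -> c | AD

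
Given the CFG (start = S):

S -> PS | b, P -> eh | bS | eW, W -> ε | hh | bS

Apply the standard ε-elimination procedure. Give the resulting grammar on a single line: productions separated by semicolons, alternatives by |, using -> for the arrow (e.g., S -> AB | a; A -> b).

S -> b | PS; P -> e | bS | eW | eh; W -> bS | hh

Nullable set: {W}.
P -> eW: W nullable, giving e | eW.
Drop W -> ε.
Unchanged (no nullable symbols): S -> PS; S -> b; P -> bS; P -> eh; W -> bS; W -> hh.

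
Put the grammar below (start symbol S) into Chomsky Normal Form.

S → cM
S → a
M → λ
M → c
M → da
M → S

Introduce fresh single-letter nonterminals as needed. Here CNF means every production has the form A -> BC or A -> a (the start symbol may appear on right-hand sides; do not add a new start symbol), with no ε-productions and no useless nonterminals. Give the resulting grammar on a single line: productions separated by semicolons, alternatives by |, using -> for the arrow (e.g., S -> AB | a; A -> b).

S -> a | c | AM; A -> c; B -> d; C -> a; M -> a | c | AM | BC

Nullable: {M}; after ε-elimination: S -> a | c | cM; M -> S | c | da.
After unit-elimination: S -> a | c | cM; M -> a | c | cM | da.
TERM: introduce C -> a, A -> c, B -> d and substitute in every rule of length ≥2.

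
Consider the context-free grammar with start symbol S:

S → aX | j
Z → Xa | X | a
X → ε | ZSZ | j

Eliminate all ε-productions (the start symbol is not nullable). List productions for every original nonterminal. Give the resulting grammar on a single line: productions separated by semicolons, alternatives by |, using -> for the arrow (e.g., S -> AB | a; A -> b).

Nullable set: {X, Z}.
S -> aX: X nullable, giving a | aX.
Drop X -> ε.
X -> ZSZ: Z, Z nullable, giving S | SZ | ZS | ZSZ.
Z -> X: X nullable, giving X.
Z -> Xa: X nullable, giving Xa | a.
Unchanged (no nullable symbols): S -> j; X -> j; Z -> a.

S -> a | j | aX; X -> S | j | SZ | ZS | ZSZ; Z -> X | a | Xa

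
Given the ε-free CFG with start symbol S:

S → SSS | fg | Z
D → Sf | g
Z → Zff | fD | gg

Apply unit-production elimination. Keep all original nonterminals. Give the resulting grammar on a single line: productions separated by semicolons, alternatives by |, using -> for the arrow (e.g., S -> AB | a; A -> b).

Unit productions: S->Z.
Unit pairs (A ⇒* B via units): (S,Z).
S: inherits non-unit rules of {S, Z} → SSS | Zff | fD | fg | gg.
D: inherits non-unit rules of {D} → Sf | g.
Z: inherits non-unit rules of {Z} → Zff | fD | gg.

S -> fD | fg | gg | SSS | Zff; D -> g | Sf; Z -> fD | gg | Zff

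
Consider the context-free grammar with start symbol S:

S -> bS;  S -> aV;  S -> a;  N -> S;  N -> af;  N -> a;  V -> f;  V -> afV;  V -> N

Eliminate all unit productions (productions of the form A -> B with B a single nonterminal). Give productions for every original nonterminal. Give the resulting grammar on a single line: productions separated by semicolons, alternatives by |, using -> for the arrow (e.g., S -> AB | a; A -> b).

S -> a | aV | bS; N -> a | aV | af | bS; V -> a | f | aV | af | bS | afV

Unit productions: N->S, V->N.
Unit pairs (A ⇒* B via units): (N,S), (V,N), (V,S).
S: inherits non-unit rules of {S} → a | aV | bS.
N: inherits non-unit rules of {N, S} → a | aV | af | bS.
V: inherits non-unit rules of {N, S, V} → a | aV | af | afV | bS | f.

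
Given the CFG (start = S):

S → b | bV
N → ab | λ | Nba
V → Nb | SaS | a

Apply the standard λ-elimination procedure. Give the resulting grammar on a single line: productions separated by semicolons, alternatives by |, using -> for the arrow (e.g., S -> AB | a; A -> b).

Nullable set: {N}.
Drop N -> λ.
N -> Nba: N nullable, giving Nba | ba.
V -> Nb: N nullable, giving Nb | b.
Unchanged (no nullable symbols): S -> b; S -> bV; N -> ab; V -> SaS; V -> a.

S -> b | bV; N -> ab | ba | Nba; V -> a | b | Nb | SaS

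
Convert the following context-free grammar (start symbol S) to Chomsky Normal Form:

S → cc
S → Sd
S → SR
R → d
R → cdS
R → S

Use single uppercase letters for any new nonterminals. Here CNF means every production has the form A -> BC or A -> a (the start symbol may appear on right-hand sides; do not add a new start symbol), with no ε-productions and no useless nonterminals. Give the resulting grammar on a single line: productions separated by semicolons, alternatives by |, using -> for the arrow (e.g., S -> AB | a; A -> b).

S -> BB | SA | SR; A -> d; B -> c; C -> AS; R -> d | BB | BC | SA | SR

No ε-productions.
After unit-elimination: S -> SR | Sd | cc; R -> d | SR | Sd | cc | cdS.
TERM: introduce B -> c, A -> d and substitute in every rule of length ≥2.
BIN: R -> BAS becomes R -> BC, C -> AS.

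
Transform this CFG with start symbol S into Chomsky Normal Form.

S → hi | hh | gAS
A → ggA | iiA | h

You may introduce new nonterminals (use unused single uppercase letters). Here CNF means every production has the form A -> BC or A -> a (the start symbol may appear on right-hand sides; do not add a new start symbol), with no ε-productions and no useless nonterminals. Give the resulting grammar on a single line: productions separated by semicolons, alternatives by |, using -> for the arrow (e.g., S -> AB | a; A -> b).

No ε-productions.
No unit productions to eliminate.
TERM: introduce B -> g, D -> h, C -> i and substitute in every rule of length ≥2.
BIN: A -> BBA becomes A -> BE, E -> BA; A -> CCA becomes A -> CF, F -> CA; S -> BAS becomes S -> BG, G -> AS.

S -> BG | DC | DD; A -> h | BE | CF; B -> g; C -> i; D -> h; E -> BA; F -> CA; G -> AS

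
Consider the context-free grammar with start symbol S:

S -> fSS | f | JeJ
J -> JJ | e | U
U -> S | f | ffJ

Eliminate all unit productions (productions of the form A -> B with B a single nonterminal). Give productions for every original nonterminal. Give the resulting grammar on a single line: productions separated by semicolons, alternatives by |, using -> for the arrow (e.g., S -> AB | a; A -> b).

S -> f | JeJ | fSS; J -> e | f | JJ | JeJ | fSS | ffJ; U -> f | JeJ | fSS | ffJ

Unit productions: J->U, U->S.
Unit pairs (A ⇒* B via units): (J,S), (J,U), (U,S).
S: inherits non-unit rules of {S} → JeJ | f | fSS.
J: inherits non-unit rules of {J, S, U} → JJ | JeJ | e | f | fSS | ffJ.
U: inherits non-unit rules of {S, U} → JeJ | f | fSS | ffJ.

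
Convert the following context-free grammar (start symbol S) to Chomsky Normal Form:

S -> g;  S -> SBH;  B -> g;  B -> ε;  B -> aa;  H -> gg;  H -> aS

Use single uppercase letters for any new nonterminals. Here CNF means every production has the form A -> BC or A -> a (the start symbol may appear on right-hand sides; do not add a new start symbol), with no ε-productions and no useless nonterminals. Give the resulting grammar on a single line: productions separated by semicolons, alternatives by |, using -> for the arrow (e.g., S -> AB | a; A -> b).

Nullable: {B}; after ε-elimination: S -> g | SH | SBH; B -> g | aa; H -> aS | gg.
No unit productions to eliminate.
TERM: introduce A -> a, C -> g and substitute in every rule of length ≥2.
BIN: S -> SBH becomes S -> SD, D -> BH.

S -> g | SD | SH; A -> a; B -> g | AA; C -> g; D -> BH; H -> AS | CC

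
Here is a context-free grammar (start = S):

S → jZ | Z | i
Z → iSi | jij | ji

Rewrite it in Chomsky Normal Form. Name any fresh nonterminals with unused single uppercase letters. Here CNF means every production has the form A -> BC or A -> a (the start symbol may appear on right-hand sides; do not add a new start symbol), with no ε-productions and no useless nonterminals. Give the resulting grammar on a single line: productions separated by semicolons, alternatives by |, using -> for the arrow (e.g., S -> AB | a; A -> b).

S -> i | AC | BA | BD | BZ; A -> i; B -> j; C -> SA; D -> AB; E -> SA; F -> AB; Z -> AE | BA | BF

No ε-productions.
After unit-elimination: S -> i | jZ | ji | iSi | jij; Z -> ji | iSi | jij.
TERM: introduce A -> i, B -> j and substitute in every rule of length ≥2.
BIN: S -> ASA becomes S -> AC, C -> SA; S -> BAB becomes S -> BD, D -> AB; Z -> ASA becomes Z -> AE, E -> SA; Z -> BAB becomes Z -> BF, F -> AB.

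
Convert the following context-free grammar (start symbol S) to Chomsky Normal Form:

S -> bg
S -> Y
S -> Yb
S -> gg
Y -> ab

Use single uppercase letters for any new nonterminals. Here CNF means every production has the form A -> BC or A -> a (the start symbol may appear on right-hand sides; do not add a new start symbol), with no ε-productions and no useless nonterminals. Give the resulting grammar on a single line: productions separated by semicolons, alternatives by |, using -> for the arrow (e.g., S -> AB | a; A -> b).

S -> AC | BA | CC | YA; A -> b; B -> a; C -> g; Y -> BA

No ε-productions.
After unit-elimination: S -> Yb | ab | bg | gg; Y -> ab.
TERM: introduce B -> a, A -> b, C -> g and substitute in every rule of length ≥2.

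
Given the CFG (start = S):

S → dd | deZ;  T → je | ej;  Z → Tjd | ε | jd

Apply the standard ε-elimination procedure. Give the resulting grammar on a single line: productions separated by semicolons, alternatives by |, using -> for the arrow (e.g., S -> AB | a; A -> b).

Nullable set: {Z}.
S -> deZ: Z nullable, giving de | deZ.
Drop Z -> ε.
Unchanged (no nullable symbols): S -> dd; T -> ej; T -> je; Z -> Tjd; Z -> jd.

S -> dd | de | deZ; T -> ej | je; Z -> jd | Tjd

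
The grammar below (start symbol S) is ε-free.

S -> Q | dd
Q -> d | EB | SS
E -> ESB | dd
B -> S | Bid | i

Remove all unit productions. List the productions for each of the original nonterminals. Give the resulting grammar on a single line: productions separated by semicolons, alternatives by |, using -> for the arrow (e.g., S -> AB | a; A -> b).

S -> d | EB | SS | dd; B -> d | i | EB | SS | dd | Bid; E -> dd | ESB; Q -> d | EB | SS

Unit productions: B->S, S->Q.
Unit pairs (A ⇒* B via units): (B,Q), (B,S), (S,Q).
S: inherits non-unit rules of {Q, S} → EB | SS | d | dd.
B: inherits non-unit rules of {B, Q, S} → Bid | EB | SS | d | dd | i.
E: inherits non-unit rules of {E} → ESB | dd.
Q: inherits non-unit rules of {Q} → EB | SS | d.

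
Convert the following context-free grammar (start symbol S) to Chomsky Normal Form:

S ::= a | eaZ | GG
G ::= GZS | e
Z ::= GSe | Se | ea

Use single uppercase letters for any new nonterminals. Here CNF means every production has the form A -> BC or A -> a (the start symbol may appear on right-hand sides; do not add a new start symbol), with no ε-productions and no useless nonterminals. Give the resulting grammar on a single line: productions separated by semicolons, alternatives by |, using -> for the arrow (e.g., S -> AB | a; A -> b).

No ε-productions.
No unit productions to eliminate.
TERM: introduce B -> a, A -> e and substitute in every rule of length ≥2.
BIN: G -> GZS becomes G -> GC, C -> ZS; S -> ABZ becomes S -> AD, D -> BZ; Z -> GSA becomes Z -> GE, E -> SA.

S -> a | AD | GG; A -> e; B -> a; C -> ZS; D -> BZ; E -> SA; G -> e | GC; Z -> AB | GE | SA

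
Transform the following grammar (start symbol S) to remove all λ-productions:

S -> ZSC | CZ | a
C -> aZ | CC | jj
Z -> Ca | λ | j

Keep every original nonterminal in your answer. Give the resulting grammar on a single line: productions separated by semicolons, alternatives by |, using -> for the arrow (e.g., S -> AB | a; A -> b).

Nullable set: {Z}.
S -> CZ: Z nullable, giving C | CZ.
S -> ZSC: Z nullable, giving SC | ZSC.
C -> aZ: Z nullable, giving a | aZ.
Drop Z -> λ.
Unchanged (no nullable symbols): S -> a; C -> CC; C -> jj; Z -> Ca; Z -> j.

S -> C | a | CZ | SC | ZSC; C -> a | CC | aZ | jj; Z -> j | Ca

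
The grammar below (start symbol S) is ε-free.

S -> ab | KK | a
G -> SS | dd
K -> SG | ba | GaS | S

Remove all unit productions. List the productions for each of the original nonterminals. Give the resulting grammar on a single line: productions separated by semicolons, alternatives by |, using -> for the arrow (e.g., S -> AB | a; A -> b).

Unit productions: K->S.
Unit pairs (A ⇒* B via units): (K,S).
S: inherits non-unit rules of {S} → KK | a | ab.
G: inherits non-unit rules of {G} → SS | dd.
K: inherits non-unit rules of {K, S} → GaS | KK | SG | a | ab | ba.

S -> a | KK | ab; G -> SS | dd; K -> a | KK | SG | ab | ba | GaS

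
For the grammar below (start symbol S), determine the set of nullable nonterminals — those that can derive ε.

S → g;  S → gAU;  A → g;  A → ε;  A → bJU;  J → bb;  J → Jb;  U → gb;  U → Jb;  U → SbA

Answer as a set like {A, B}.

Directly nullable (have an ε-rule): {A}.
Not nullable: J, S, U — each has a terminal in every rule's right-hand side or depends on a non-nullable symbol.

{A}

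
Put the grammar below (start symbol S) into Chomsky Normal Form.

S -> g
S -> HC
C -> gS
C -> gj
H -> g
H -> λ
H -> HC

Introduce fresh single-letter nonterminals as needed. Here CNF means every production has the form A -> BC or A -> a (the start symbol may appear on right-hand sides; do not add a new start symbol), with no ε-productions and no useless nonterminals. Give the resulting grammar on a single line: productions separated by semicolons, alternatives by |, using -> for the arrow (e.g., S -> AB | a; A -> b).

Nullable: {H}; after ε-elimination: S -> C | g | HC; C -> gS | gj; H -> C | g | HC.
After unit-elimination: S -> g | HC | gS | gj; C -> gS | gj; H -> g | HC | gS | gj.
TERM: introduce A -> g, B -> j and substitute in every rule of length ≥2.

S -> g | AB | AS | HC; A -> g; B -> j; C -> AB | AS; H -> g | AB | AS | HC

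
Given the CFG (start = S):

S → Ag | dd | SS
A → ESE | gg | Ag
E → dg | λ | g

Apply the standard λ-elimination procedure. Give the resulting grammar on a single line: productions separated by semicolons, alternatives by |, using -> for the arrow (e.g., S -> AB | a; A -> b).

S -> Ag | SS | dd; A -> S | Ag | ES | SE | gg | ESE; E -> g | dg

Nullable set: {E}.
A -> ESE: E, E nullable, giving ES | ESE | S | SE.
Drop E -> λ.
Unchanged (no nullable symbols): S -> Ag; S -> SS; S -> dd; A -> Ag; A -> gg; E -> dg; E -> g.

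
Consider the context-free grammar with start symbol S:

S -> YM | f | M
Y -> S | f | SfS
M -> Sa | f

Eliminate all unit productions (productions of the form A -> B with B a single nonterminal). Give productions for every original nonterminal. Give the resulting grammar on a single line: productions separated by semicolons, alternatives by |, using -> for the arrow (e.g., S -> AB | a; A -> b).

Unit productions: S->M, Y->S.
Unit pairs (A ⇒* B via units): (S,M), (Y,M), (Y,S).
S: inherits non-unit rules of {M, S} → Sa | YM | f.
M: inherits non-unit rules of {M} → Sa | f.
Y: inherits non-unit rules of {M, S, Y} → Sa | SfS | YM | f.

S -> f | Sa | YM; M -> f | Sa; Y -> f | Sa | YM | SfS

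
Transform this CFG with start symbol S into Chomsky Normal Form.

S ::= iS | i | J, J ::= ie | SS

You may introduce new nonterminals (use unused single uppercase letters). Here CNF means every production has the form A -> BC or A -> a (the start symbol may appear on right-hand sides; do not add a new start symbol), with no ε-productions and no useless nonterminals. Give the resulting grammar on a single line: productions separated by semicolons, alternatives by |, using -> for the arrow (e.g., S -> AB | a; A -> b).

S -> i | AB | AS | SS; A -> i; B -> e

No ε-productions.
After unit-elimination: S -> i | SS | iS | ie; J -> SS | ie.
TERM: introduce B -> e, A -> i and substitute in every rule of length ≥2.
Drop unreachable/unproductive: J.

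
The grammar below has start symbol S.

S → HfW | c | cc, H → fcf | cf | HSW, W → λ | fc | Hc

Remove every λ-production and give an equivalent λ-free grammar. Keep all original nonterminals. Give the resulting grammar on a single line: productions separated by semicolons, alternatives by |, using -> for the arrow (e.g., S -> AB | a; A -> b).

Nullable set: {W}.
S -> HfW: W nullable, giving Hf | HfW.
H -> HSW: W nullable, giving HS | HSW.
Drop W -> λ.
Unchanged (no nullable symbols): S -> c; S -> cc; H -> cf; H -> fcf; W -> Hc; W -> fc.

S -> c | Hf | cc | HfW; H -> HS | cf | HSW | fcf; W -> Hc | fc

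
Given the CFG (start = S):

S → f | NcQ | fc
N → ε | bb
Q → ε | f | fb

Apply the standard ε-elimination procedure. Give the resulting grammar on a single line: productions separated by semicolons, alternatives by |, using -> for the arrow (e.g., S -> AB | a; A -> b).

Nullable set: {N, Q}.
S -> NcQ: N, Q nullable, giving Nc | NcQ | c | cQ.
Drop N -> ε.
Drop Q -> ε.
Unchanged (no nullable symbols): S -> f; S -> fc; N -> bb; Q -> f; Q -> fb.

S -> c | f | Nc | cQ | fc | NcQ; N -> bb; Q -> f | fb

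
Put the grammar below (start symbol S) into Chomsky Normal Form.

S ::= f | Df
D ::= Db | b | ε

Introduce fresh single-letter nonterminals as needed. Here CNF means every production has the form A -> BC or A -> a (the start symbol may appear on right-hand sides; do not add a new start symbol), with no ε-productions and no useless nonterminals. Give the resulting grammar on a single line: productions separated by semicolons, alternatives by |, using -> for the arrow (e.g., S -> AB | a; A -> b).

Nullable: {D}; after ε-elimination: S -> f | Df; D -> b | Db.
No unit productions to eliminate.
TERM: introduce A -> b, B -> f and substitute in every rule of length ≥2.

S -> f | DB; A -> b; B -> f; D -> b | DA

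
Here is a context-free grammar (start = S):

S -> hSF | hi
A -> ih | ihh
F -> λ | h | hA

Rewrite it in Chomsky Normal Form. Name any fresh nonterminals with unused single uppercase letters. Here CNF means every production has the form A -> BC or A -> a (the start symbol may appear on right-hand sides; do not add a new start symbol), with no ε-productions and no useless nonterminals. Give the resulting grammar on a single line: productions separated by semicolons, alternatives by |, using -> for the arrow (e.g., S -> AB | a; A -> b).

Nullable: {F}; after ε-elimination: S -> hS | hi | hSF; A -> ih | ihh; F -> h | hA.
No unit productions to eliminate.
TERM: introduce C -> h, B -> i and substitute in every rule of length ≥2.
BIN: A -> BCC becomes A -> BD, D -> CC; S -> CSF becomes S -> CE, E -> SF.

S -> CB | CE | CS; A -> BC | BD; B -> i; C -> h; D -> CC; E -> SF; F -> h | CA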